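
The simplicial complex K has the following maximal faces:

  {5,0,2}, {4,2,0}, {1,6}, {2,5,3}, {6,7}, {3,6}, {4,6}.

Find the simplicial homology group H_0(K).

H_0 = Z.

K has 8 vertices, 11 edges, 3 triangles.
rank ∂_0 = 0, rank ∂_1 = 7 ⇒ b_0 = 8 − 0 − 7 = 1; all invariant factors of ∂_1 are 1 so no torsion. So H_0 = Z.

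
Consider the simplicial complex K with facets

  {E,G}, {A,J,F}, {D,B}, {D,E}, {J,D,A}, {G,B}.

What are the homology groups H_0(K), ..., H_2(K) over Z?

Fix the vertex order A < B < D < E < F < G < J and write every simplex with vertices in increasing order. Then dim K = 2 and the simplices of K are:

  0-simplices (7): A, B, D, E, F, G, J
  1-simplices (9): AD, AF, AJ, BD, BG, DE, DJ, EG, FJ
  2-simplices (2): ADJ, AFJ

so the chain groups are C_0 ≅ Z^7, C_1 ≅ Z^9, C_2 ≅ Z^2.

∂_1: C_1 → C_0 sends each edge [p,q] (with p < q) to q − p. For instance
  ∂AD = D − A.
The resulting 7×9 matrix has rank 6, and its Smith normal form has invariant factors (1,1,1,1,1,1).

∂_2: C_2 → C_1 sends each 2-simplex [p,q,r] to [q,r] − [p,r] + [p,q]. For instance
  ∂AFJ = FJ − AJ + AF,
  ∂ADJ = DJ − AJ + AD.
This gives a 9×2 integer matrix of rank 2; reducing to Smith normal form yields diagonal entries (1,1).

Reading off H_k = ker ∂_k / im ∂_{k+1}:

  H_0: rank C_0 − rank ∂_1 = 7 − 6 = 1, and the invariant factors of ∂_1 are all 1, so H_0 = Z.
  H_1: rank ker ∂_1 − rank ∂_2 = (9 − 6) − 2 = 1, and the invariant factors of ∂_2 are all 1, so H_1 = Z.
  H_2: rank ker ∂_2 − rank ∂_3 = (2 − 2) − 0 = 0, and there is no ∂_3, so H_2 = 0.

As a check, the Euler characteristic is 7 − 9 + 2 = 0, which agrees with 1 − 1 + 0 = 0.

H_0 ≅ Z,  H_1 ≅ Z,  H_2 = 0.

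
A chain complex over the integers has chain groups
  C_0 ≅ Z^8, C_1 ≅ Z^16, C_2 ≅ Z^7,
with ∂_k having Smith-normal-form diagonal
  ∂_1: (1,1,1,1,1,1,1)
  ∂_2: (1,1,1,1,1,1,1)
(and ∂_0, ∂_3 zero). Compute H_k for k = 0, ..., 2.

H_0 ≅ Z,  H_1 ≅ Z^2,  H_2 = 0.

H_0: b_0 = 8 − 0 − 7 = 1; torsion from ∂_1 factors > 1: none. So H_0 ≅ Z.
H_1: b_1 = 16 − 7 − 7 = 2; torsion from ∂_2 factors > 1: none. So H_1 ≅ Z^2.
H_2: b_2 = 7 − 7 − 0 = 0; torsion from ∂_3 factors > 1: none. So H_2 ≅ 0.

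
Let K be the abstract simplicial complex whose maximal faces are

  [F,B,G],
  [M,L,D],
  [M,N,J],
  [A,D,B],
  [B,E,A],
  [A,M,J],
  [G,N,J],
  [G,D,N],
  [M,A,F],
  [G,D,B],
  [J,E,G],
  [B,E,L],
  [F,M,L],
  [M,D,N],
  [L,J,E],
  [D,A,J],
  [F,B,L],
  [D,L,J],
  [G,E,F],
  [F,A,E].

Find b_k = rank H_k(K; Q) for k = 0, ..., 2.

We work with the vertex ordering A < B < D < E < F < G < J < L < M < N. The simplices of K, each written with vertices in increasing order, are:

  0-simplices (10): A, B, D, E, F, G, J, L, M, N
  1-simplices (30): AB, AD, AE, AF, AJ, AM, BD, BE, BF, BG, BL, DG, DJ, DL, DM, DN, EF, EG, EJ, EL, FG, FL, FM, GJ, GN, JL, JM, JN, LM, MN
  2-simplices (20): ABD, ABE, ADJ, AEF, AFM, AJM, BDG, BEL, BFG, BFL, DGN, DJL, DLM, DMN, EFG, EGJ, EJL, FLM, GJN, JMN

Hence C_0 ≅ Z^10, C_1 ≅ Z^30, C_2 ≅ Z^20.

∂_1: C_1 → C_0 is given by ∂[p,q] = [q] − [p].
The 10×30 boundary matrix has rank 9 and Smith normal form diag(1,1,1,1,1,1,1,1,1).

The boundary map ∂_2: C_2 → C_1 sends each 2-simplex [p,q,r] to [q,r] − [p,r] + [p,q]. For instance
  ∂BEL = EL − BL + BE,
  ∂DLM = LM − DM + DL.
The resulting 30×20 matrix has rank 20, and its Smith normal form has invariant factors (1,1,1,1,1,1,1,1,1,1,1,1,1,1,1,1,1,1,1,2).

From H_k ≅ ker(∂_k) / im(∂_{k+1}) we obtain:

  H_0: rank C_0 − rank ∂_1 = 10 − 9 = 1, and the invariant factors of ∂_1 are all 1, so H_0 = Z.
  H_1: rank ker ∂_1 − rank ∂_2 = (30 − 9) − 20 = 1, and ∂_2 has invariant factor 2 > 1, so H_1 = Z ⊕ Z/2.
  H_2: rank ker ∂_2 − rank ∂_3 = (20 − 20) − 0 = 0, and there is no ∂_3, so H_2 = 0.

Hence the Betti numbers are b_0 = 1, b_1 = 1, b_2 = 0.

b_0 = 1, b_1 = 1, b_2 = 0.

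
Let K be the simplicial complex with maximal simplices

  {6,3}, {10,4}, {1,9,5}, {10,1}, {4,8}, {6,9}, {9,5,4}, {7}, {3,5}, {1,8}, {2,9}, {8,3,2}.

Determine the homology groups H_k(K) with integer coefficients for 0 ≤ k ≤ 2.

K has 10 vertices, 16 edges, 3 triangles.
rank ∂_0 = 0, rank ∂_1 = 8 ⇒ b_0 = 10 − 0 − 8 = 2; all invariant factors of ∂_1 are 1 so no torsion. So H_0 ≅ Z^2.
rank ∂_1 = 8, rank ∂_2 = 3 ⇒ b_1 = 16 − 8 − 3 = 5; all invariant factors of ∂_2 are 1 so no torsion. So H_1 ≅ Z^5.
rank ∂_2 = 3, rank ∂_3 = 0 ⇒ b_2 = 3 − 3 − 0 = 0. So H_2 ≅ 0.

H_0 = Z^2,  H_1 = Z^5,  H_2 = 0.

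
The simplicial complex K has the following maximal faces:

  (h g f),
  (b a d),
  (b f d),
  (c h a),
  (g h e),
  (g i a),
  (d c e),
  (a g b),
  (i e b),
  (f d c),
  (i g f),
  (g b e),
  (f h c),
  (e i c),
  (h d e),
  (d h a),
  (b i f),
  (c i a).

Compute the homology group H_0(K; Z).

H_0 = Z.

Order the vertices as a < b < c < d < e < f < g < h < i. Listing each simplex with vertices in this order, K has dimension 2 with simplices:

  0-simplices (9): a, b, c, d, e, f, g, h, i
  1-simplices (27): ab, ac, ad, ag, ah, ai, bd, be, bf, bg, bi, cd, ce, cf, ch, ci, de, df, dh, eg, eh, ei, fg, fh, fi, gh, gi
  2-simplices (18): abd, abg, ach, aci, adh, agi, bdf, beg, bei, bfi, cde, cdf, cei, cfh, deh, egh, fgh, fgi

giving chain groups C_0 ≅ Z^9, C_1 ≅ Z^27, C_2 ≅ Z^18.

Boundary ∂_1: C_1 → C_0 maps an edge to its endpoints' difference, ∂[p,q] = q − p. For instance
  ∂ce = e − c.
As a 9×27 matrix over Z this has rank 8, with invariant factors (1,1,1,1,1,1,1,1).

The boundary map ∂_2: C_2 → C_1 acts by ∂[p,q,r] = [q,r] − [p,r] + [p,q]. For instance
  ∂bdf = df − bf + bd,
  ∂cei = ei − ci + ce.
The resulting 27×18 matrix has rank 18, and its Smith normal form has invariant factors (1,1,1,1,1,1,1,1,1,1,1,1,1,1,1,1,1,2).

Reading off H_k = ker ∂_k / im ∂_{k+1}:

  H_0: rank C_0 − rank ∂_1 = 9 − 8 = 1, and the invariant factors of ∂_1 are all 1, so H_0 ≅ Z.

(K is a triangulation of the Klein bottle.)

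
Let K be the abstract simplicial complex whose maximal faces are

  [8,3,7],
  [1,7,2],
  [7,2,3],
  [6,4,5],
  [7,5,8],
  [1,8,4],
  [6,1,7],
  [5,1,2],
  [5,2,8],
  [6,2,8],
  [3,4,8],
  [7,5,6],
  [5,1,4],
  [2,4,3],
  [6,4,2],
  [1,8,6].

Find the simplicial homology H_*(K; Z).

Order the vertices as 1 < 2 < 3 < 4 < 5 < 6 < 7 < 8. Listing each simplex with vertices in this order, K has dimension 2 with simplices:

  0-simplices (8): [1], [2], [3], [4], [5], [6], [7], [8]
  1-simplices (24): (24 of them)
  2-simplices (16): [1,2,5], [1,2,7], [1,4,5], [1,4,8], [1,6,7], [1,6,8], [2,3,4], [2,3,7], [2,4,6], [2,5,8], [2,6,8], [3,4,8], [3,7,8], [4,5,6], [5,6,7], [5,7,8]

giving chain groups C_0 ≅ Z^8, C_1 ≅ Z^24, C_2 ≅ Z^16.

Boundary ∂_1: C_1 → C_0 is given by ∂[p,q] = [q] − [p].
The 8×24 boundary matrix has rank 7 and Smith normal form diag(1,1,1,1,1,1,1).

Boundary ∂_2: C_2 → C_1 sends each 2-simplex [p,q,r] to [q,r] − [p,r] + [p,q]. For instance
  ∂[2,4,6] = [4,6] − [2,6] + [2,4],
  ∂[1,4,5] = [4,5] − [1,5] + [1,4].
This gives a 24×16 integer matrix of rank 15; reducing to Smith normal form yields diagonal entries (1,1,1,1,1,1,1,1,1,1,1,1,1,1,1).

Computing H_k = (kernel of ∂_k) / (image of ∂_{k+1}):

  H_0: rank C_0 − rank ∂_1 = 8 − 7 = 1, and the invariant factors of ∂_1 are all 1, so H_0 = Z.
  H_1: rank ker ∂_1 − rank ∂_2 = (24 − 7) − 15 = 2, and the invariant factors of ∂_2 are all 1, so H_1 = Z^2.
  H_2: rank ker ∂_2 − rank ∂_3 = (16 − 15) − 0 = 1, and there is no ∂_3, so H_2 = Z.

H_0 = Z,  H_1 = Z^2,  H_2 = Z.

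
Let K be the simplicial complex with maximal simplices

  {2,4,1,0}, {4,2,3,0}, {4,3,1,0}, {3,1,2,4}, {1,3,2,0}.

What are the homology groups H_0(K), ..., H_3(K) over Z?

H_0 ≅ Z,  H_1 = 0,  H_2 = 0,  H_3 ≅ Z.

K has 5 vertices, 10 edges, 10 triangles, 5 3-simplices.
rank ∂_0 = 0, rank ∂_1 = 4 ⇒ b_0 = 5 − 0 − 4 = 1; all invariant factors of ∂_1 are 1 so no torsion. So H_0 ≅ Z.
rank ∂_1 = 4, rank ∂_2 = 6 ⇒ b_1 = 10 − 4 − 6 = 0; all invariant factors of ∂_2 are 1 so no torsion. So H_1 ≅ 0.
rank ∂_2 = 6, rank ∂_3 = 4 ⇒ b_2 = 10 − 6 − 4 = 0; all invariant factors of ∂_3 are 1 so no torsion. So H_2 ≅ 0.
rank ∂_3 = 4, rank ∂_4 = 0 ⇒ b_3 = 5 − 4 − 0 = 1. So H_3 ≅ Z.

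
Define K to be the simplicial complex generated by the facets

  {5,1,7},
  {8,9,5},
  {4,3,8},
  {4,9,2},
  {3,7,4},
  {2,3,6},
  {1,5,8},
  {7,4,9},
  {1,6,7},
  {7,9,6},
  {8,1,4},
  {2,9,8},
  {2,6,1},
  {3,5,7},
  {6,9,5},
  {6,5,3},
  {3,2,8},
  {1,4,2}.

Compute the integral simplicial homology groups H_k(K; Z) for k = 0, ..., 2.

Fix the vertex order 1 < 2 < 3 < 4 < 5 < 6 < 7 < 8 < 9 and write every simplex with vertices in increasing order. Then dim K = 2 and the simplices of K are:

  0-simplices (9): [1], [2], [3], [4], [5], [6], [7], [8], [9]
  1-simplices (27): (27 of them)
  2-simplices (18): [1,2,4], [1,2,6], [1,4,8], [1,5,7], [1,5,8], [1,6,7], [2,3,6], [2,3,8], [2,4,9], [2,8,9], [3,4,7], [3,4,8], [3,5,6], [3,5,7], [4,7,9], [5,6,9], [5,8,9], [6,7,9]

giving chain groups C_0 ≅ Z^9, C_1 ≅ Z^27, C_2 ≅ Z^18.

∂_1: C_1 → C_0 sends each edge [p,q] (with p < q) to q − p. For instance
  ∂[2,8] = [8] − [2].
As a 9×27 matrix over Z this has rank 8, with invariant factors (1,1,1,1,1,1,1,1).

Boundary ∂_2: C_2 → C_1 acts by ∂[p,q,r] = [q,r] − [p,r] + [p,q]. For instance
  ∂[2,3,6] = [3,6] − [2,6] + [2,3],
  ∂[4,7,9] = [7,9] − [4,9] + [4,7].
The resulting 27×18 matrix has rank 18, and its Smith normal form has invariant factors (1,1,1,1,1,1,1,1,1,1,1,1,1,1,1,1,1,2).

Computing H_k = (kernel of ∂_k) / (image of ∂_{k+1}):

  H_0: rank C_0 − rank ∂_1 = 9 − 8 = 1, and the invariant factors of ∂_1 are all 1, so H_0 = Z.
  H_1: rank ker ∂_1 − rank ∂_2 = (27 − 8) − 18 = 1, and ∂_2 has invariant factor 2 > 1, so H_1 = Z ⊕ Z/2.
  H_2: rank ker ∂_2 − rank ∂_3 = (18 − 18) − 0 = 0, and there is no ∂_3, so H_2 = 0.

As a check, the Euler characteristic is 9 − 27 + 18 = 0, which agrees with 1 − 1 + 0 = 0.

H_0 ≅ Z,  H_1 ≅ Z ⊕ Z/2,  H_2 = 0.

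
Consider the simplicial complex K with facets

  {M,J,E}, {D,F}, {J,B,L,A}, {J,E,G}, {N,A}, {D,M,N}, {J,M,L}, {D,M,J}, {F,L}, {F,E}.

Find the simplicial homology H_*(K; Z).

H_0 = Z,  H_1 = Z^3,  H_2 = 0,  H_3 = 0.

Order the vertices as A < B < D < E < F < G < J < L < M < N. Listing each simplex with vertices in this order, K has dimension 3 with simplices:

  0-simplices (10): A, B, D, E, F, G, J, L, M, N
  1-simplices (20): AB, AJ, AL, AN, BJ, BL, DF, DJ, DM, DN, EF, EG, EJ, EM, FL, GJ, JL, JM, LM, MN
  2-simplices (9): ABJ, ABL, AJL, BJL, DJM, DMN, EGJ, EJM, JLM
  3-simplices (1): ABJL

Hence C_0 ≅ Z^10, C_1 ≅ Z^20, C_2 ≅ Z^9, C_3 ≅ Z^1.

The boundary map ∂_1: C_1 → C_0 sends each edge [p,q] (with p < q) to q − p. For instance
  ∂FL = L − F.
The resulting 10×20 matrix has rank 9, and its Smith normal form has invariant factors (1,1,1,1,1,1,1,1,1).

Boundary ∂_2: C_2 → C_1 maps a triangle to the signed sum of its edges. For instance
  ∂EJM = JM − EM + EJ,
  ∂DMN = MN − DN + DM.
The resulting 20×9 matrix has rank 8, and its Smith normal form has invariant factors (1,1,1,1,1,1,1,1).

Boundary ∂_3: C_3 → C_2 sends each 3-simplex σ to the alternating sum Σ_i (−1)^i (σ with its i-th vertex removed). For instance
  ∂ABJL = BJL − AJL + ABL − ABJ.
The resulting 9×1 matrix has rank 1, and its Smith normal form has invariant factors (1).

Computing H_k = (kernel of ∂_k) / (image of ∂_{k+1}):

  H_0: rank C_0 − rank ∂_1 = 10 − 9 = 1, and the invariant factors of ∂_1 are all 1, so H_0 ≅ Z.
  H_1: rank ker ∂_1 − rank ∂_2 = (20 − 9) − 8 = 3, and the invariant factors of ∂_2 are all 1, so H_1 ≅ Z^3.
  H_2: rank ker ∂_2 − rank ∂_3 = (9 − 8) − 1 = 0, and the invariant factors of ∂_3 are all 1, so H_2 ≅ 0.
  H_3: rank ker ∂_3 − rank ∂_4 = (1 − 1) − 0 = 0, and there is no ∂_4, so H_3 ≅ 0.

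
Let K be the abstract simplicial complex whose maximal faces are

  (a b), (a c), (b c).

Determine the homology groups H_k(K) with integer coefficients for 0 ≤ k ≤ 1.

H_0 ≅ Z,  H_1 ≅ Z.

K has 3 vertices, 3 edges.
rank ∂_0 = 0, rank ∂_1 = 2 ⇒ b_0 = 3 − 0 − 2 = 1; all invariant factors of ∂_1 are 1 so no torsion. So H_0 = Z.
rank ∂_1 = 2, rank ∂_2 = 0 ⇒ b_1 = 3 − 2 − 0 = 1. So H_1 = Z.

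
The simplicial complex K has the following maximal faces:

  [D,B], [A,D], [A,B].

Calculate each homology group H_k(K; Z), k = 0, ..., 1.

H_0 = Z,  H_1 = Z.

K has 3 vertices, 3 edges.
rank ∂_0 = 0, rank ∂_1 = 2 ⇒ b_0 = 3 − 0 − 2 = 1; all invariant factors of ∂_1 are 1 so no torsion. So H_0 ≅ Z.
rank ∂_1 = 2, rank ∂_2 = 0 ⇒ b_1 = 3 − 2 − 0 = 1. So H_1 ≅ Z.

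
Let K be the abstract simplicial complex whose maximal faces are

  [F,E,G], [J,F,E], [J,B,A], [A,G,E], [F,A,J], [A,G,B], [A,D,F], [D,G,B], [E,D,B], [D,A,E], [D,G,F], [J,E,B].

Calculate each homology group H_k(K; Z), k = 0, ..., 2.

H_0 = Z,  H_1 = Z_2,  H_2 = 0.

K has 7 vertices, 18 edges, 12 triangles.
rank ∂_0 = 0, rank ∂_1 = 6 ⇒ b_0 = 7 − 0 − 6 = 1; all invariant factors of ∂_1 are 1 so no torsion. So H_0 = Z.
rank ∂_1 = 6, rank ∂_2 = 12 ⇒ b_1 = 18 − 6 − 12 = 0; ∂_2 has invariant factor(s) [2] giving torsion. So H_1 = Z_2.
rank ∂_2 = 12, rank ∂_3 = 0 ⇒ b_2 = 12 − 12 − 0 = 0. So H_2 = 0.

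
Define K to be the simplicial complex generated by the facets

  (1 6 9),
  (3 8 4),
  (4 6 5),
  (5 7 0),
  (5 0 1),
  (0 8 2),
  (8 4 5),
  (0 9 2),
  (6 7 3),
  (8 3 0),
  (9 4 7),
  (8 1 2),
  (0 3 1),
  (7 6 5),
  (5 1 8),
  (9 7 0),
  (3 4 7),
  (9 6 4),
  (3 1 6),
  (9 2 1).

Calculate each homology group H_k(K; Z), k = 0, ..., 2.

H_0 = Z,  H_1 = Z ⊕ Z/2,  H_2 = 0.

We work with the vertex ordering 0 < 1 < 2 < 3 < 4 < 5 < 6 < 7 < 8 < 9. The simplices of K, each written with vertices in increasing order, are:

  0-simplices (10): [0], [1], [2], [3], [4], [5], [6], [7], [8], [9]
  1-simplices (30): (30 of them)
  2-simplices (20): (20 of them)

giving chain groups C_0 ≅ Z^10, C_1 ≅ Z^30, C_2 ≅ Z^20.

Boundary ∂_1: C_1 → C_0 is given by ∂[p,q] = [q] − [p]. For instance
  ∂[1,3] = [3] − [1].
This gives a 10×30 integer matrix of rank 9; reducing to Smith normal form yields diagonal entries (1,1,1,1,1,1,1,1,1).

The boundary map ∂_2: C_2 → C_1 acts by ∂[p,q,r] = [q,r] − [p,r] + [p,q]. For instance
  ∂[0,5,7] = [5,7] − [0,7] + [0,5],
  ∂[4,7,9] = [7,9] − [4,9] + [4,7].
The 30×20 boundary matrix has rank 20 and Smith normal form diag(1,1,1,1,1,1,1,1,1,1,1,1,1,1,1,1,1,1,1,2).

Reading off H_k = ker ∂_k / im ∂_{k+1}:

  H_0: rank C_0 − rank ∂_1 = 10 − 9 = 1, and the invariant factors of ∂_1 are all 1, so H_0 ≅ Z.
  H_1: rank ker ∂_1 − rank ∂_2 = (30 − 9) − 20 = 1, and ∂_2 has invariant factor 2 > 1, so H_1 ≅ Z ⊕ Z/2.
  H_2: rank ker ∂_2 − rank ∂_3 = (20 − 20) − 0 = 0, and there is no ∂_3, so H_2 ≅ 0.

As a check, the Euler characteristic is 10 − 30 + 20 = 0, which agrees with 1 − 1 + 0 = 0.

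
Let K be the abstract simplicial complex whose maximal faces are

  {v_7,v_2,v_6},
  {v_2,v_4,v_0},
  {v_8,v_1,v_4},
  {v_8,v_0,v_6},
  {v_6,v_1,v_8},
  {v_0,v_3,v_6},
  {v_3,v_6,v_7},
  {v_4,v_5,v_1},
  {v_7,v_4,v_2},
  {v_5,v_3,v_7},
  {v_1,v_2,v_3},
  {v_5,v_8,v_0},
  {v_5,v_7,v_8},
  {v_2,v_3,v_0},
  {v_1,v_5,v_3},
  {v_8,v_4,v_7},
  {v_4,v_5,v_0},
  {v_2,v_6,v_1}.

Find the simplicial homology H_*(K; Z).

Fix the vertex order v_0 < v_1 < v_2 < v_3 < v_4 < v_5 < v_6 < v_7 < v_8 and write every simplex with vertices in increasing order. Then dim K = 2 and the simplices of K are:

  0-simplices (9): [v_0], [v_1], [v_2], [v_3], [v_4], [v_5], [v_6], [v_7], [v_8]
  1-simplices (27): (27 of them)
  2-simplices (18): (18 of them)

giving chain groups C_0 ≅ Z^9, C_1 ≅ Z^27, C_2 ≅ Z^18.

∂_1: C_1 → C_0 sends each edge [p,q] (with p < q) to q − p. For instance
  ∂[v_1,v_6] = [v_6] − [v_1].
The 9×27 boundary matrix has rank 8 and Smith normal form diag(1,1,1,1,1,1,1,1).

Boundary ∂_2: C_2 → C_1 sends each 2-simplex [p,q,r] to [q,r] − [p,r] + [p,q]. For instance
  ∂[v_1,v_6,v_8] = [v_6,v_8] − [v_1,v_8] + [v_1,v_6],
  ∂[v_1,v_2,v_3] = [v_2,v_3] − [v_1,v_3] + [v_1,v_2].
As a 27×18 matrix over Z this has rank 18, with invariant factors (1,1,1,1,1,1,1,1,1,1,1,1,1,1,1,1,1,2).

Computing H_k = (kernel of ∂_k) / (image of ∂_{k+1}):

  H_0: rank C_0 − rank ∂_1 = 9 − 8 = 1, and the invariant factors of ∂_1 are all 1, so H_0 ≅ Z.
  H_1: rank ker ∂_1 − rank ∂_2 = (27 − 8) − 18 = 1, and ∂_2 has invariant factor 2 > 1, so H_1 ≅ Z ⊕ Z_2.
  H_2: rank ker ∂_2 − rank ∂_3 = (18 − 18) − 0 = 0, and there is no ∂_3, so H_2 ≅ 0.

As a check, the Euler characteristic is 9 − 27 + 18 = 0, which agrees with 1 − 1 + 0 = 0.
(K is a triangulation of the Klein bottle.)

H_0 = Z,  H_1 = Z ⊕ Z_2,  H_2 = 0.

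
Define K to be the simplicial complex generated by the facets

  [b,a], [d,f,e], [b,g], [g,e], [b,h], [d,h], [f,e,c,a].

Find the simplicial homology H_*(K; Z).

Order the vertices as a < b < c < d < e < f < g < h. Listing each simplex with vertices in this order, K has dimension 3 with simplices:

  0-simplices (8): a, b, c, d, e, f, g, h
  1-simplices (13): ab, ac, ae, af, bg, bh, ce, cf, de, df, dh, ef, eg
  2-simplices (5): ace, acf, aef, cef, def
  3-simplices (1): acef

giving chain groups C_0 ≅ Z^8, C_1 ≅ Z^13, C_2 ≅ Z^5, C_3 ≅ Z^1.

The boundary map ∂_1: C_1 → C_0 sends each edge [p,q] (with p < q) to q − p. For instance
  ∂ce = e − c.
This gives a 8×13 integer matrix of rank 7; reducing to Smith normal form yields diagonal entries (1,1,1,1,1,1,1).

Boundary ∂_2: C_2 → C_1 maps a triangle to the signed sum of its edges. For instance
  ∂ace = ce − ae + ac,
  ∂cef = ef − cf + ce.
This gives a 13×5 integer matrix of rank 4; reducing to Smith normal form yields diagonal entries (1,1,1,1).

The boundary map ∂_3: C_3 → C_2 sends each 3-simplex σ to the alternating sum Σ_i (−1)^i (σ with its i-th vertex removed). For instance
  ∂acef = cef − aef + acf − ace.
The resulting 5×1 matrix has rank 1, and its Smith normal form has invariant factors (1).

Now H_k = ker ∂_k / im ∂_{k+1}, so:

  H_0: rank C_0 − rank ∂_1 = 8 − 7 = 1, and the invariant factors of ∂_1 are all 1, so H_0 = Z.
  H_1: rank ker ∂_1 − rank ∂_2 = (13 − 7) − 4 = 2, and the invariant factors of ∂_2 are all 1, so H_1 = Z^2.
  H_2: rank ker ∂_2 − rank ∂_3 = (5 − 4) − 1 = 0, and the invariant factors of ∂_3 are all 1, so H_2 = 0.
  H_3: rank ker ∂_3 − rank ∂_4 = (1 − 1) − 0 = 0, and there is no ∂_4, so H_3 = 0.

H_0 ≅ Z,  H_1 ≅ Z^2,  H_2 = 0,  H_3 = 0.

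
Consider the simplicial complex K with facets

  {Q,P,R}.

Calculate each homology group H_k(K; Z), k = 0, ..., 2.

Order the vertices as P < Q < R. Listing each simplex with vertices in this order, K has dimension 2 with simplices:

  0-simplices (3): P, Q, R
  1-simplices (3): PQ, PR, QR
  2-simplices (1): PQR

so the chain groups are C_0 ≅ Z^3, C_1 ≅ Z^3, C_2 ≅ Z^1.

The boundary map ∂_1: C_1 → C_0 maps an edge to its endpoints' difference, ∂[p,q] = q − p. For instance
  ∂PR = R − P.
The 3×3 boundary matrix has rank 2 and Smith normal form diag(1,1).

Boundary ∂_2: C_2 → C_1 maps a triangle to the signed sum of its edges. For instance
  ∂PQR = QR − PR + PQ.
As a 3×1 matrix over Z this has rank 1, with invariant factors (1).

Reading off H_k = ker ∂_k / im ∂_{k+1}:

  H_0: rank C_0 − rank ∂_1 = 3 − 2 = 1, and the invariant factors of ∂_1 are all 1, so H_0 ≅ Z.
  H_1: rank ker ∂_1 − rank ∂_2 = (3 − 2) − 1 = 0, and the invariant factors of ∂_2 are all 1, so H_1 ≅ 0.
  H_2: rank ker ∂_2 − rank ∂_3 = (1 − 1) − 0 = 0, and there is no ∂_3, so H_2 ≅ 0.

H_0 = Z,  H_1 = 0,  H_2 = 0.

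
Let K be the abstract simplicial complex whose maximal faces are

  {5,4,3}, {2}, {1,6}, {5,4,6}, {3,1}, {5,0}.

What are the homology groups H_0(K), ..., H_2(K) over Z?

We work with the vertex ordering 0 < 1 < 2 < 3 < 4 < 5 < 6. The simplices of K, each written with vertices in increasing order, are:

  0-simplices (7): [0], [1], [2], [3], [4], [5], [6]
  1-simplices (8): [0,5], [1,3], [1,6], [3,4], [3,5], [4,5], [4,6], [5,6]
  2-simplices (2): [3,4,5], [4,5,6]

so the chain groups are C_0 ≅ Z^7, C_1 ≅ Z^8, C_2 ≅ Z^2.

∂_1: C_1 → C_0 sends each edge [p,q] (with p < q) to q − p. For instance
  ∂[4,6] = [6] − [4].
The 7×8 boundary matrix has rank 5 and Smith normal form diag(1,1,1,1,1).

∂_2: C_2 → C_1 sends each 2-simplex [p,q,r] to [q,r] − [p,r] + [p,q]. For instance
  ∂[3,4,5] = [4,5] − [3,5] + [3,4],
  ∂[4,5,6] = [5,6] − [4,6] + [4,5].
As a 8×2 matrix over Z this has rank 2, with invariant factors (1,1).

Computing H_k = (kernel of ∂_k) / (image of ∂_{k+1}):

  H_0: rank C_0 − rank ∂_1 = 7 − 5 = 2, and the invariant factors of ∂_1 are all 1, so H_0 ≅ Z^2.
  H_1: rank ker ∂_1 − rank ∂_2 = (8 − 5) − 2 = 1, and the invariant factors of ∂_2 are all 1, so H_1 ≅ Z.
  H_2: rank ker ∂_2 − rank ∂_3 = (2 − 2) − 0 = 0, and there is no ∂_3, so H_2 ≅ 0.

As a check, the Euler characteristic is 7 − 8 + 2 = 1, which agrees with 2 − 1 + 0 = 1.

H_0 ≅ Z^2,  H_1 ≅ Z,  H_2 = 0.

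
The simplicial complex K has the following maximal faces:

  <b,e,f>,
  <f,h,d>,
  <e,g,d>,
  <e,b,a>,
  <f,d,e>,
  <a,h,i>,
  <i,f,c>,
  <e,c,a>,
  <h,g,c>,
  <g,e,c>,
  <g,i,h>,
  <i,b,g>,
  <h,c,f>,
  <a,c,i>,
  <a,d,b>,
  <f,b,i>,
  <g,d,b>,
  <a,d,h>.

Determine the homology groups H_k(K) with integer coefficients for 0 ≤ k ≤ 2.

Order the vertices as a < b < c < d < e < f < g < h < i. Listing each simplex with vertices in this order, K has dimension 2 with simplices:

  0-simplices (9): a, b, c, d, e, f, g, h, i
  1-simplices (27): ab, ac, ad, ae, ah, ai, bd, be, bf, bg, bi, ce, cf, cg, ch, ci, de, df, dg, dh, ef, eg, fh, fi, gh, gi, hi
  2-simplices (18): abd, abe, ace, aci, adh, ahi, bdg, bef, bfi, bgi, ceg, cfh, cfi, cgh, def, deg, dfh, ghi

so the chain groups are C_0 ≅ Z^9, C_1 ≅ Z^27, C_2 ≅ Z^18.

Boundary ∂_1: C_1 → C_0 maps an edge to its endpoints' difference, ∂[p,q] = q − p. For instance
  ∂bi = i − b.
The 9×27 boundary matrix has rank 8 and Smith normal form diag(1,1,1,1,1,1,1,1).

The boundary map ∂_2: C_2 → C_1 maps a triangle to the signed sum of its edges. For instance
  ∂aci = ci − ai + ac,
  ∂adh = dh − ah + ad.
The resulting 27×18 matrix has rank 18, and its Smith normal form has invariant factors (1,1,1,1,1,1,1,1,1,1,1,1,1,1,1,1,1,2).

Now H_k = ker ∂_k / im ∂_{k+1}, so:

  H_0: rank C_0 − rank ∂_1 = 9 − 8 = 1, and the invariant factors of ∂_1 are all 1, so H_0 ≅ Z.
  H_1: rank ker ∂_1 − rank ∂_2 = (27 − 8) − 18 = 1, and ∂_2 has invariant factor 2 > 1, so H_1 ≅ Z ⊕ Z/2Z.
  H_2: rank ker ∂_2 − rank ∂_3 = (18 − 18) − 0 = 0, and there is no ∂_3, so H_2 ≅ 0.

(K is a triangulation of the Klein bottle.)

H_0 ≅ Z,  H_1 ≅ Z ⊕ Z/2Z,  H_2 = 0.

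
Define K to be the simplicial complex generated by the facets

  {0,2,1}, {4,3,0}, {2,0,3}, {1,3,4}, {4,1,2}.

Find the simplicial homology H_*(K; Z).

H_0 ≅ Z,  H_1 ≅ Z,  H_2 = 0.

Order the vertices as 0 < 1 < 2 < 3 < 4. Listing each simplex with vertices in this order, K has dimension 2 with simplices:

  0-simplices (5): [0], [1], [2], [3], [4]
  1-simplices (10): [0,1], [0,2], [0,3], [0,4], [1,2], [1,3], [1,4], [2,3], [2,4], [3,4]
  2-simplices (5): [0,1,2], [0,2,3], [0,3,4], [1,2,4], [1,3,4]

so the chain groups are C_0 ≅ Z^5, C_1 ≅ Z^10, C_2 ≅ Z^5.

∂_1: C_1 → C_0 is given by ∂[p,q] = [q] − [p].
The 5×10 boundary matrix has rank 4 and Smith normal form diag(1,1,1,1).

∂_2: C_2 → C_1 acts by ∂[p,q,r] = [q,r] − [p,r] + [p,q]. For instance
  ∂[0,1,2] = [1,2] − [0,2] + [0,1],
  ∂[1,3,4] = [3,4] − [1,4] + [1,3].
The 10×5 boundary matrix has rank 5 and Smith normal form diag(1,1,1,1,1).

From H_k ≅ ker(∂_k) / im(∂_{k+1}) we obtain:

  H_0: rank C_0 − rank ∂_1 = 5 − 4 = 1, and the invariant factors of ∂_1 are all 1, so H_0 ≅ Z.
  H_1: rank ker ∂_1 − rank ∂_2 = (10 − 4) − 5 = 1, and the invariant factors of ∂_2 are all 1, so H_1 ≅ Z.
  H_2: rank ker ∂_2 − rank ∂_3 = (5 − 5) − 0 = 0, and there is no ∂_3, so H_2 ≅ 0.

As a check, the Euler characteristic is 5 − 10 + 5 = 0, which agrees with 1 − 1 + 0 = 0.
(K is a triangulation of the Möbius band.)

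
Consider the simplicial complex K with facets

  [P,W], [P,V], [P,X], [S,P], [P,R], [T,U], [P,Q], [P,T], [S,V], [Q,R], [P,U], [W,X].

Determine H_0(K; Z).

Fix the vertex order P < Q < R < S < T < U < V < W < X and write every simplex with vertices in increasing order. Then dim K = 1 and the simplices of K are:

  0-simplices (9): P, Q, R, S, T, U, V, W, X
  1-simplices (12): PQ, PR, PS, PT, PU, PV, PW, PX, QR, SV, TU, WX

so the chain groups are C_0 ≅ Z^9, C_1 ≅ Z^12.

Boundary ∂_1: C_1 → C_0 is given by ∂[p,q] = [q] − [p].
The resulting 9×12 matrix has rank 8, and its Smith normal form has invariant factors (1,1,1,1,1,1,1,1).

Reading off H_k = ker ∂_k / im ∂_{k+1}:

  H_0: rank C_0 − rank ∂_1 = 9 − 8 = 1, and the invariant factors of ∂_1 are all 1, so H_0 ≅ Z.

H_0 = Z.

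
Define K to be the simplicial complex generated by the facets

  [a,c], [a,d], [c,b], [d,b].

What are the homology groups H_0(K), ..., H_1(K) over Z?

K has 4 vertices, 4 edges.
rank ∂_0 = 0, rank ∂_1 = 3 ⇒ b_0 = 4 − 0 − 3 = 1; all invariant factors of ∂_1 are 1 so no torsion. So H_0 = Z.
rank ∂_1 = 3, rank ∂_2 = 0 ⇒ b_1 = 4 − 3 − 0 = 1. So H_1 = Z.

H_0 = Z,  H_1 = Z.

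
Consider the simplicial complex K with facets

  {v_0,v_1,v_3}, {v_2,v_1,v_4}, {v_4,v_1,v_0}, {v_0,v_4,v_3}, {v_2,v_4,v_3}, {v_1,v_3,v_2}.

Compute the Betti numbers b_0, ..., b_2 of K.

We work with the vertex ordering v_0 < v_1 < v_2 < v_3 < v_4. The simplices of K, each written with vertices in increasing order, are:

  0-simplices (5): [v_0], [v_1], [v_2], [v_3], [v_4]
  1-simplices (9): [v_0,v_1], [v_0,v_3], [v_0,v_4], [v_1,v_2], [v_1,v_3], [v_1,v_4], [v_2,v_3], [v_2,v_4], [v_3,v_4]
  2-simplices (6): [v_0,v_1,v_3], [v_0,v_1,v_4], [v_0,v_3,v_4], [v_1,v_2,v_3], [v_1,v_2,v_4], [v_2,v_3,v_4]

Hence C_0 ≅ Z^5, C_1 ≅ Z^9, C_2 ≅ Z^6.

∂_1: C_1 → C_0 maps an edge to its endpoints' difference, ∂[p,q] = q − p. For instance
  ∂[v_3,v_4] = [v_4] − [v_3].
As a 5×9 matrix over Z this has rank 4, with invariant factors (1,1,1,1).

Boundary ∂_2: C_2 → C_1 acts by ∂[p,q,r] = [q,r] − [p,r] + [p,q]. For instance
  ∂[v_0,v_1,v_3] = [v_1,v_3] − [v_0,v_3] + [v_0,v_1],
  ∂[v_2,v_3,v_4] = [v_3,v_4] − [v_2,v_4] + [v_2,v_3].
The 9×6 boundary matrix has rank 5 and Smith normal form diag(1,1,1,1,1).

Computing H_k = (kernel of ∂_k) / (image of ∂_{k+1}):

  H_0: rank C_0 − rank ∂_1 = 5 − 4 = 1, and the invariant factors of ∂_1 are all 1, so H_0 = Z.
  H_1: rank ker ∂_1 − rank ∂_2 = (9 − 4) − 5 = 0, and the invariant factors of ∂_2 are all 1, so H_1 = 0.
  H_2: rank ker ∂_2 − rank ∂_3 = (6 − 5) − 0 = 1, and there is no ∂_3, so H_2 = Z.

(K is a triangulation of the 2-sphere S^2.)

Hence the Betti numbers are b_0 = 1, b_1 = 0, b_2 = 1.

b_0 = 1, b_1 = 0, b_2 = 1.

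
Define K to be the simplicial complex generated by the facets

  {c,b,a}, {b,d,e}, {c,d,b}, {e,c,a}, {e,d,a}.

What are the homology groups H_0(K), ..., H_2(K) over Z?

H_0 ≅ Z,  H_1 ≅ Z,  H_2 = 0.

Fix the vertex order a < b < c < d < e and write every simplex with vertices in increasing order. Then dim K = 2 and the simplices of K are:

  0-simplices (5): a, b, c, d, e
  1-simplices (10): ab, ac, ad, ae, bc, bd, be, cd, ce, de
  2-simplices (5): abc, ace, ade, bcd, bde

Hence C_0 ≅ Z^5, C_1 ≅ Z^10, C_2 ≅ Z^5.

The boundary map ∂_1: C_1 → C_0 maps an edge to its endpoints' difference, ∂[p,q] = q − p. For instance
  ∂be = e − b.
The resulting 5×10 matrix has rank 4, and its Smith normal form has invariant factors (1,1,1,1).

Boundary ∂_2: C_2 → C_1 sends each 2-simplex [p,q,r] to [q,r] − [p,r] + [p,q]. For instance
  ∂bde = de − be + bd,
  ∂abc = bc − ac + ab.
The resulting 10×5 matrix has rank 5, and its Smith normal form has invariant factors (1,1,1,1,1).

From H_k ≅ ker(∂_k) / im(∂_{k+1}) we obtain:

  H_0: rank C_0 − rank ∂_1 = 5 − 4 = 1, and the invariant factors of ∂_1 are all 1, so H_0 = Z.
  H_1: rank ker ∂_1 − rank ∂_2 = (10 − 4) − 5 = 1, and the invariant factors of ∂_2 are all 1, so H_1 = Z.
  H_2: rank ker ∂_2 − rank ∂_3 = (5 − 5) − 0 = 0, and there is no ∂_3, so H_2 = 0.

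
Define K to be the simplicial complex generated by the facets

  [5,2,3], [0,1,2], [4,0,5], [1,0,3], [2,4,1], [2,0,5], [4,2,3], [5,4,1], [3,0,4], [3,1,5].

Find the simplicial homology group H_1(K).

H_1 = Z/2.

We work with the vertex ordering 0 < 1 < 2 < 3 < 4 < 5. The simplices of K, each written with vertices in increasing order, are:

  0-simplices (6): [0], [1], [2], [3], [4], [5]
  1-simplices (15): [0,1], [0,2], [0,3], [0,4], [0,5], [1,2], [1,3], [1,4], [1,5], [2,3], [2,4], [2,5], [3,4], [3,5], [4,5]
  2-simplices (10): [0,1,2], [0,1,3], [0,2,5], [0,3,4], [0,4,5], [1,2,4], [1,3,5], [1,4,5], [2,3,4], [2,3,5]

Hence C_0 ≅ Z^6, C_1 ≅ Z^15, C_2 ≅ Z^10.

Boundary ∂_1: C_1 → C_0 is given by ∂[p,q] = [q] − [p]. For instance
  ∂[1,3] = [3] − [1].
As a 6×15 matrix over Z this has rank 5, with invariant factors (1,1,1,1,1).

∂_2: C_2 → C_1 sends each 2-simplex [p,q,r] to [q,r] − [p,r] + [p,q]. For instance
  ∂[0,2,5] = [2,5] − [0,5] + [0,2],
  ∂[1,3,5] = [3,5] − [1,5] + [1,3].
This gives a 15×10 integer matrix of rank 10; reducing to Smith normal form yields diagonal entries (1,1,1,1,1,1,1,1,1,2).

Reading off H_k = ker ∂_k / im ∂_{k+1}:

  H_1: rank ker ∂_1 − rank ∂_2 = (15 − 5) − 10 = 0, and ∂_2 has invariant factor 2 > 1, so H_1 ≅ Z/2.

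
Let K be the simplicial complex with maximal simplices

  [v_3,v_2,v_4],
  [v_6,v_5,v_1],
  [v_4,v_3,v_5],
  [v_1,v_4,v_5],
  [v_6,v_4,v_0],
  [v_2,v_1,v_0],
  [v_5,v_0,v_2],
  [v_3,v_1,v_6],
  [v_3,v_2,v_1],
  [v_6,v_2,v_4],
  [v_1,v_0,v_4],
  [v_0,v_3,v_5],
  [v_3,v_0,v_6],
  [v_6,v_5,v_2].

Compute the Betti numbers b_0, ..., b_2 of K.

Take the total order v_0 < v_1 < v_2 < v_3 < v_4 < v_5 < v_6 on the vertex set. Then K (dimension 2) consists of the simplices:

  0-simplices (7): [v_0], [v_1], [v_2], [v_3], [v_4], [v_5], [v_6]
  1-simplices (21): (21 of them)
  2-simplices (14): (14 of them)

Hence C_0 ≅ Z^7, C_1 ≅ Z^21, C_2 ≅ Z^14.

The boundary map ∂_1: C_1 → C_0 maps an edge to its endpoints' difference, ∂[p,q] = q − p. For instance
  ∂[v_0,v_3] = [v_3] − [v_0].
The 7×21 boundary matrix has rank 6 and Smith normal form diag(1,1,1,1,1,1).

∂_2: C_2 → C_1 sends each 2-simplex [p,q,r] to [q,r] − [p,r] + [p,q]. For instance
  ∂[v_1,v_4,v_5] = [v_4,v_5] − [v_1,v_5] + [v_1,v_4],
  ∂[v_0,v_3,v_6] = [v_3,v_6] − [v_0,v_6] + [v_0,v_3].
As a 21×14 matrix over Z this has rank 13, with invariant factors (1,1,1,1,1,1,1,1,1,1,1,1,1).

From H_k ≅ ker(∂_k) / im(∂_{k+1}) we obtain:

  H_0: rank C_0 − rank ∂_1 = 7 − 6 = 1, and the invariant factors of ∂_1 are all 1, so H_0 ≅ Z.
  H_1: rank ker ∂_1 − rank ∂_2 = (21 − 6) − 13 = 2, and the invariant factors of ∂_2 are all 1, so H_1 ≅ Z^2.
  H_2: rank ker ∂_2 − rank ∂_3 = (14 − 13) − 0 = 1, and there is no ∂_3, so H_2 ≅ Z.

(K is a triangulation of the torus T^2.)

Hence the Betti numbers are b_0 = 1, b_1 = 2, b_2 = 1.

b_0 = 1, b_1 = 2, b_2 = 1.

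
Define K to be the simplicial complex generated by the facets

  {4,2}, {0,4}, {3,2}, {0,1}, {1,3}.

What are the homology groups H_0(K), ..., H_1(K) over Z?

H_0 = Z,  H_1 = Z.

Order the vertices as 0 < 1 < 2 < 3 < 4. Listing each simplex with vertices in this order, K has dimension 1 with simplices:

  0-simplices (5): [0], [1], [2], [3], [4]
  1-simplices (5): [0,1], [0,4], [1,3], [2,3], [2,4]

so the chain groups are C_0 ≅ Z^5, C_1 ≅ Z^5.

Boundary ∂_1: C_1 → C_0 maps an edge to its endpoints' difference, ∂[p,q] = q − p.
The 5×5 boundary matrix has rank 4 and Smith normal form diag(1,1,1,1).

Computing H_k = (kernel of ∂_k) / (image of ∂_{k+1}):

  H_0: rank C_0 − rank ∂_1 = 5 − 4 = 1, and the invariant factors of ∂_1 are all 1, so H_0 = Z.
  H_1: rank ker ∂_1 − rank ∂_2 = (5 − 4) − 0 = 1, and there is no ∂_2, so H_1 = Z.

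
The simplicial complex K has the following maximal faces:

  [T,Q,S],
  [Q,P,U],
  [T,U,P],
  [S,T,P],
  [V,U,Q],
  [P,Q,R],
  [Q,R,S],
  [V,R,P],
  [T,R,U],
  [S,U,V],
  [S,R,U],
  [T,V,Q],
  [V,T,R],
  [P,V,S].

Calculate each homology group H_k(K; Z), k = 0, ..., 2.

We work with the vertex ordering P < Q < R < S < T < U < V. The simplices of K, each written with vertices in increasing order, are:

  0-simplices (7): P, Q, R, S, T, U, V
  1-simplices (21): PQ, PR, PS, PT, PU, PV, QR, QS, QT, QU, QV, RS, RT, RU, RV, ST, SU, SV, TU, TV, UV
  2-simplices (14): PQR, PQU, PRV, PST, PSV, PTU, QRS, QST, QTV, QUV, RSU, RTU, RTV, SUV

so the chain groups are C_0 ≅ Z^7, C_1 ≅ Z^21, C_2 ≅ Z^14.

∂_1: C_1 → C_0 maps an edge to its endpoints' difference, ∂[p,q] = q − p. For instance
  ∂QV = V − Q.
As a 7×21 matrix over Z this has rank 6, with invariant factors (1,1,1,1,1,1).

Boundary ∂_2: C_2 → C_1 sends each 2-simplex [p,q,r] to [q,r] − [p,r] + [p,q]. For instance
  ∂RTV = TV − RV + RT,
  ∂QST = ST − QT + QS.
The 21×14 boundary matrix has rank 13 and Smith normal form diag(1,1,1,1,1,1,1,1,1,1,1,1,1).

Now H_k = ker ∂_k / im ∂_{k+1}, so:

  H_0: rank C_0 − rank ∂_1 = 7 − 6 = 1, and the invariant factors of ∂_1 are all 1, so H_0 ≅ Z.
  H_1: rank ker ∂_1 − rank ∂_2 = (21 − 6) − 13 = 2, and the invariant factors of ∂_2 are all 1, so H_1 ≅ Z^2.
  H_2: rank ker ∂_2 − rank ∂_3 = (14 − 13) − 0 = 1, and there is no ∂_3, so H_2 ≅ Z.

H_0 ≅ Z,  H_1 ≅ Z^2,  H_2 ≅ Z.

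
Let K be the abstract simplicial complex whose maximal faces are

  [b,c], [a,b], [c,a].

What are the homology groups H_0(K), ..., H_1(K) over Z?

H_0 = Z,  H_1 = Z.

We work with the vertex ordering a < b < c. The simplices of K, each written with vertices in increasing order, are:

  0-simplices (3): a, b, c
  1-simplices (3): ab, ac, bc

so the chain groups are C_0 ≅ Z^3, C_1 ≅ Z^3.

Boundary ∂_1: C_1 → C_0 is given by ∂[p,q] = [q] − [p].
This gives a 3×3 integer matrix of rank 2; reducing to Smith normal form yields diagonal entries (1,1).

Computing H_k = (kernel of ∂_k) / (image of ∂_{k+1}):

  H_0: rank C_0 − rank ∂_1 = 3 − 2 = 1, and the invariant factors of ∂_1 are all 1, so H_0 ≅ Z.
  H_1: rank ker ∂_1 − rank ∂_2 = (3 − 2) − 0 = 1, and there is no ∂_2, so H_1 ≅ Z.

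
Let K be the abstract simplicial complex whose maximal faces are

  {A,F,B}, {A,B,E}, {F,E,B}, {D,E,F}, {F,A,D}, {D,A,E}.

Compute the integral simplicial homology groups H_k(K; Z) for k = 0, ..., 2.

Take the total order A < B < D < E < F on the vertex set. Then K (dimension 2) consists of the simplices:

  0-simplices (5): A, B, D, E, F
  1-simplices (9): AB, AD, AE, AF, BE, BF, DE, DF, EF
  2-simplices (6): ABE, ABF, ADE, ADF, BEF, DEF

giving chain groups C_0 ≅ Z^5, C_1 ≅ Z^9, C_2 ≅ Z^6.

The boundary map ∂_1: C_1 → C_0 is given by ∂[p,q] = [q] − [p].
As a 5×9 matrix over Z this has rank 4, with invariant factors (1,1,1,1).

Boundary ∂_2: C_2 → C_1 maps a triangle to the signed sum of its edges. For instance
  ∂ABF = BF − AF + AB,
  ∂ADE = DE − AE + AD.
The 9×6 boundary matrix has rank 5 and Smith normal form diag(1,1,1,1,1).

From H_k ≅ ker(∂_k) / im(∂_{k+1}) we obtain:

  H_0: rank C_0 − rank ∂_1 = 5 − 4 = 1, and the invariant factors of ∂_1 are all 1, so H_0 ≅ Z.
  H_1: rank ker ∂_1 − rank ∂_2 = (9 − 4) − 5 = 0, and the invariant factors of ∂_2 are all 1, so H_1 ≅ 0.
  H_2: rank ker ∂_2 − rank ∂_3 = (6 − 5) − 0 = 1, and there is no ∂_3, so H_2 ≅ Z.

(K is a triangulation of the 2-sphere S^2.)

H_0 = Z,  H_1 = 0,  H_2 = Z.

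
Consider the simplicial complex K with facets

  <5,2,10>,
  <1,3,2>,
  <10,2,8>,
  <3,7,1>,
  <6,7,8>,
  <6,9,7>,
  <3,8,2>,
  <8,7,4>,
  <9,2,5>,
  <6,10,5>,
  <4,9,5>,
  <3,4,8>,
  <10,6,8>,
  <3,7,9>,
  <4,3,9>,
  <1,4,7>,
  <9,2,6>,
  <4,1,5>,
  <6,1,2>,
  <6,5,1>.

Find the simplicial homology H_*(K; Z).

We work with the vertex ordering 1 < 2 < 3 < 4 < 5 < 6 < 7 < 8 < 9 < 10. The simplices of K, each written with vertices in increasing order, are:

  0-simplices (10): [1], [2], [3], [4], [5], [6], [7], [8], [9], [10]
  1-simplices (30): (30 of them)
  2-simplices (20): (20 of them)

Hence C_0 ≅ Z^10, C_1 ≅ Z^30, C_2 ≅ Z^20.

∂_1: C_1 → C_0 is given by ∂[p,q] = [q] − [p]. For instance
  ∂[2,9] = [9] − [2].
As a 10×30 matrix over Z this has rank 9, with invariant factors (1,1,1,1,1,1,1,1,1).

Boundary ∂_2: C_2 → C_1 acts by ∂[p,q,r] = [q,r] − [p,r] + [p,q]. For instance
  ∂[6,8,10] = [8,10] − [6,10] + [6,8],
  ∂[6,7,8] = [7,8] − [6,8] + [6,7].
As a 30×20 matrix over Z this has rank 20, with invariant factors (1,1,1,1,1,1,1,1,1,1,1,1,1,1,1,1,1,1,1,2).

From H_k ≅ ker(∂_k) / im(∂_{k+1}) we obtain:

  H_0: rank C_0 − rank ∂_1 = 10 − 9 = 1, and the invariant factors of ∂_1 are all 1, so H_0 ≅ Z.
  H_1: rank ker ∂_1 − rank ∂_2 = (30 − 9) − 20 = 1, and ∂_2 has invariant factor 2 > 1, so H_1 ≅ Z ⊕ Z/2.
  H_2: rank ker ∂_2 − rank ∂_3 = (20 − 20) − 0 = 0, and there is no ∂_3, so H_2 ≅ 0.

H_0 = Z,  H_1 = Z ⊕ Z/2,  H_2 = 0.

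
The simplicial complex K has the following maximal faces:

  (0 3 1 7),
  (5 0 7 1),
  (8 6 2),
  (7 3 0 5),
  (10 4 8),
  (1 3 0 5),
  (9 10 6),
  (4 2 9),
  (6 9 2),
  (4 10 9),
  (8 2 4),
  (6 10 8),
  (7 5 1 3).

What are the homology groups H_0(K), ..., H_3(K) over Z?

H_0 = Z^2,  H_1 = 0,  H_2 = Z,  H_3 = Z.

Take the total order 0 < 1 < 2 < 3 < 4 < 5 < 6 < 7 < 8 < 9 < 10 on the vertex set. Then K (dimension 3) consists of the simplices:

  0-simplices (11): [0], [1], [2], [3], [4], [5], [6], [7], [8], [9], [10]
  1-simplices (22): [0,1], [0,3], [0,5], [0,7], [1,3], [1,5], [1,7], [2,4], [2,6], [2,8], [2,9], [3,5], [3,7], [4,8], [4,9], [4,10], [5,7], [6,8], [6,9], [6,10], [8,10], [9,10]
  2-simplices (18): (18 of them)
  3-simplices (5): [0,1,3,5], [0,1,3,7], [0,1,5,7], [0,3,5,7], [1,3,5,7]

giving chain groups C_0 ≅ Z^11, C_1 ≅ Z^22, C_2 ≅ Z^18, C_3 ≅ Z^5.

∂_1: C_1 → C_0 is given by ∂[p,q] = [q] − [p]. For instance
  ∂[8,10] = [10] − [8].
As a 11×22 matrix over Z this has rank 9, with invariant factors (1,1,1,1,1,1,1,1,1).

Boundary ∂_2: C_2 → C_1 sends each 2-simplex [p,q,r] to [q,r] − [p,r] + [p,q]. For instance
  ∂[2,6,8] = [6,8] − [2,8] + [2,6],
  ∂[4,9,10] = [9,10] − [4,10] + [4,9].
The resulting 22×18 matrix has rank 13, and its Smith normal form has invariant factors (1,1,1,1,1,1,1,1,1,1,1,1,1).

Boundary ∂_3: C_3 → C_2 sends each 3-simplex σ to the alternating sum Σ_i (−1)^i (σ with its i-th vertex removed). For instance
  ∂[0,1,5,7] = [1,5,7] − [0,5,7] + [0,1,7] − [0,1,5],
  ∂[0,1,3,5] = [1,3,5] − [0,3,5] + [0,1,5] − [0,1,3].
As a 18×5 matrix over Z this has rank 4, with invariant factors (1,1,1,1).

From H_k ≅ ker(∂_k) / im(∂_{k+1}) we obtain:

  H_0: rank C_0 − rank ∂_1 = 11 − 9 = 2, and the invariant factors of ∂_1 are all 1, so H_0 = Z^2.
  H_1: rank ker ∂_1 − rank ∂_2 = (22 − 9) − 13 = 0, and the invariant factors of ∂_2 are all 1, so H_1 = 0.
  H_2: rank ker ∂_2 − rank ∂_3 = (18 − 13) − 4 = 1, and the invariant factors of ∂_3 are all 1, so H_2 = Z.
  H_3: rank ker ∂_3 − rank ∂_4 = (5 − 4) − 0 = 1, and there is no ∂_4, so H_3 = Z.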